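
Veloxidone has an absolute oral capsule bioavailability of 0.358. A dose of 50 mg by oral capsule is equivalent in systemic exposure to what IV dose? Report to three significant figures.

D_iv = 17.9 mg

Systemic exposure from an extravascular dose = F × D_ev, so the equivalent IV dose is F × D_ev.
D_iv = F × D_ev = 0.358 × 50 = 17.9 mg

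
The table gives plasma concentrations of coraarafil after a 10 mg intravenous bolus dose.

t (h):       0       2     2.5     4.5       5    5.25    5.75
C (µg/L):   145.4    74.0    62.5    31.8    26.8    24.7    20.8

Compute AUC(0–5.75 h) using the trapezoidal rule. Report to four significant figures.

Trapezoidal AUC_0→5.75:
  [0→2]: (145.4+74.0)/2 × 2 = 219.4
  [2→2.5]: (74.0+62.5)/2 × 0.5 = 34.125
  [2.5→4.5]: (62.5+31.8)/2 × 2 = 94.3
  [4.5→5]: (31.8+26.8)/2 × 0.5 = 14.65
  [5→5.25]: (26.8+24.7)/2 × 0.25 = 6.4375
  [5.25→5.75]: (24.7+20.8)/2 × 0.5 = 11.375
  Sum = 380.2875 µg/L·h

AUC = 380.3 µg/L·h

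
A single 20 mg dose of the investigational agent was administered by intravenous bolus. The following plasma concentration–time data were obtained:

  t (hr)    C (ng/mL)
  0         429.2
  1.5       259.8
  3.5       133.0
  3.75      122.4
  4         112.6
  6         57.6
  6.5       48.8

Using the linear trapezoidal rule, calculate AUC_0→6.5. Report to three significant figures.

AUC = 1170 ng/mL·hr

Trapezoidal AUC_0→6.5:
  [0→1.5]: (429.2+259.8)/2 × 1.5 = 516.75
  [1.5→3.5]: (259.8+133.0)/2 × 2 = 392.8
  [3.5→3.75]: (133.0+122.4)/2 × 0.25 = 31.925
  [3.75→4]: (122.4+112.6)/2 × 0.25 = 29.375
  [4→6]: (112.6+57.6)/2 × 2 = 170.2
  [6→6.5]: (57.6+48.8)/2 × 0.5 = 26.6
  Sum = 1167.65 ng/mL·hr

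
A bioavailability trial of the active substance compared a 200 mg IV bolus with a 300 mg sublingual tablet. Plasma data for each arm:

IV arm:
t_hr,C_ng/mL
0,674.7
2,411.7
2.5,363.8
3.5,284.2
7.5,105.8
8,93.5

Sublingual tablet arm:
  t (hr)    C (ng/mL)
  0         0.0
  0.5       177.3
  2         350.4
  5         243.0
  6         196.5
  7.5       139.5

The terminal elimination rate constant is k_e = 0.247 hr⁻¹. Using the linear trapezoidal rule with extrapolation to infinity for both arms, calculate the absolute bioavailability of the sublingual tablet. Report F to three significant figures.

Trapezoidal AUC_0→8 (IV):
  [0→2]: (674.7+411.7)/2 × 2 = 1086.4
  [2→2.5]: (411.7+363.8)/2 × 0.5 = 193.875
  [2.5→3.5]: (363.8+284.2)/2 × 1 = 324.0
  [3.5→7.5]: (284.2+105.8)/2 × 4 = 780.0
  [7.5→8]: (105.8+93.5)/2 × 0.5 = 49.825
  Sum = 2434.1 ng/mL·hr
IV tail: 93.5/0.247 = 378.543; AUC_iv,0→∞ = 2434.1 + 378.543 = 2812.643 ng/mL·hr
Trapezoidal AUC_0→7.5 (sublingual tablet):
  [0→0.5]: (0.0+177.3)/2 × 0.5 = 44.325
  [0.5→2]: (177.3+350.4)/2 × 1.5 = 395.775
  [2→5]: (350.4+243.0)/2 × 3 = 890.1
  [5→6]: (243.0+196.5)/2 × 1 = 219.75
  [6→7.5]: (196.5+139.5)/2 × 1.5 = 252.0
  Sum = 1801.95 ng/mL·hr
sublingual tablet tail: 139.5/0.247 = 564.777; AUC_ev,0→∞ = 1801.95 + 564.777 = 2366.727 ng/mL·hr
F = (AUC_ev/D_ev)/(AUC_iv/D_iv) = (2366.727/300)/(2812.643/200) = 7.88909/14.063215 = 0.5610

F = 0.561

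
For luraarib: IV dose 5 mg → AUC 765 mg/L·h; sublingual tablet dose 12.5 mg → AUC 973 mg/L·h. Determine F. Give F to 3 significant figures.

F = (AUC_ev / D_ev) / (AUC_iv / D_iv)
  = (973/12.5) / (765/5)
  = 77.84 / 153 = 0.5088

F = 0.509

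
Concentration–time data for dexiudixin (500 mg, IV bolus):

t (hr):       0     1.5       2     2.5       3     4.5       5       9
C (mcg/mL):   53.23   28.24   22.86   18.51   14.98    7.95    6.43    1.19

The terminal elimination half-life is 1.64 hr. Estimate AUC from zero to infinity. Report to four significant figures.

Trapezoidal AUC_0→9:
  [0→1.5]: (53.23+28.24)/2 × 1.5 = 61.1025
  [1.5→2]: (28.24+22.86)/2 × 0.5 = 12.775
  [2→2.5]: (22.86+18.51)/2 × 0.5 = 10.3425
  [2.5→3]: (18.51+14.98)/2 × 0.5 = 8.3725
  [3→4.5]: (14.98+7.95)/2 × 1.5 = 17.1975
  [4.5→5]: (7.95+6.43)/2 × 0.5 = 3.595
  [5→9]: (6.43+1.19)/2 × 4 = 15.24
  Sum = 128.625 mcg/mL·hr
k_e = ln2 / t½ = 0.693147 / 1.64 = 0.4227 hr^-1
Extrapolated tail: C_last / k_e = 1.19 / 0.4227 = 2.815
AUC_0→∞ = 128.625 + 2.815 = 131.44 mcg/mL·hr

AUC = 131.4 mcg/mL·hr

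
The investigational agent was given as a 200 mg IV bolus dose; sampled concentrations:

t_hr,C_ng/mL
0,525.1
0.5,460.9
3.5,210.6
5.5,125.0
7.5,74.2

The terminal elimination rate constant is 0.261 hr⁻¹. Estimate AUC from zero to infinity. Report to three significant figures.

Trapezoidal AUC_0→7.5:
  [0→0.5]: (525.1+460.9)/2 × 0.5 = 246.5
  [0.5→3.5]: (460.9+210.6)/2 × 3 = 1007.25
  [3.5→5.5]: (210.6+125.0)/2 × 2 = 335.6
  [5.5→7.5]: (125.0+74.2)/2 × 2 = 199.2
  Sum = 1788.55 ng/mL·hr
Extrapolated tail: C_last / k_e = 74.2 / 0.261 = 284.291
AUC_0→∞ = 1788.55 + 284.291 = 2072.841 ng/mL·hr

AUC = 2070 ng/mL·hr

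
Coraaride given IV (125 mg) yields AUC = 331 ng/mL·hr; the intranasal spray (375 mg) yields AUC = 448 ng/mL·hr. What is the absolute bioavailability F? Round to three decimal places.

F = 0.451

F = (AUC_ev / D_ev) / (AUC_iv / D_iv)
  = (448/375) / (331/125)
  = 1.19467 / 2.648 = 0.4512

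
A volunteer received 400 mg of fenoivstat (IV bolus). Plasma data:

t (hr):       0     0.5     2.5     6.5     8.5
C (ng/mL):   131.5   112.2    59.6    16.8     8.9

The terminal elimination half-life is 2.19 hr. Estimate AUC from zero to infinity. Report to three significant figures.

Trapezoidal AUC_0→8.5:
  [0→0.5]: (131.5+112.2)/2 × 0.5 = 60.925
  [0.5→2.5]: (112.2+59.6)/2 × 2 = 171.8
  [2.5→6.5]: (59.6+16.8)/2 × 4 = 152.8
  [6.5→8.5]: (16.8+8.9)/2 × 2 = 25.7
  Sum = 411.225 ng/mL·hr
k_e = ln2 / t½ = 0.693147 / 2.19 = 0.3165 hr^-1
Extrapolated tail: C_last / k_e = 8.9 / 0.3165 = 28.120
AUC_0→∞ = 411.225 + 28.120 = 439.345 ng/mL·hr

AUC = 439 ng/mL·hr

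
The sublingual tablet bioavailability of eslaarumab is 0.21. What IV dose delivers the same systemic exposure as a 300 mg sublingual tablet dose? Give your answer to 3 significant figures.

Systemic exposure from an extravascular dose = F × D_ev, so the equivalent IV dose is F × D_ev.
D_iv = F × D_ev = 0.21 × 300 = 63 mg

D_iv = 63.0 mg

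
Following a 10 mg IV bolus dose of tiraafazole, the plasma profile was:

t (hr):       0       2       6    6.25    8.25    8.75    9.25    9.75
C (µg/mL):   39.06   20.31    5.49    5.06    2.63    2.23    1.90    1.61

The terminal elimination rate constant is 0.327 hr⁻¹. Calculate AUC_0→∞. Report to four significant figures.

AUC = 128.0 µg/mL·hr

Trapezoidal AUC_0→9.75:
  [0→2]: (39.06+20.31)/2 × 2 = 59.37
  [2→6]: (20.31+5.49)/2 × 4 = 51.6
  [6→6.25]: (5.49+5.06)/2 × 0.25 = 1.31875
  [6.25→8.25]: (5.06+2.63)/2 × 2 = 7.69
  [8.25→8.75]: (2.63+2.23)/2 × 0.5 = 1.215
  [8.75→9.25]: (2.23+1.90)/2 × 0.5 = 1.0325
  [9.25→9.75]: (1.90+1.61)/2 × 0.5 = 0.8775
  Sum = 123.10375 µg/mL·hr
Extrapolated tail: C_last / k_e = 1.61 / 0.327 = 4.924
AUC_0→∞ = 123.10375 + 4.924 = 128.02775 µg/mL·hr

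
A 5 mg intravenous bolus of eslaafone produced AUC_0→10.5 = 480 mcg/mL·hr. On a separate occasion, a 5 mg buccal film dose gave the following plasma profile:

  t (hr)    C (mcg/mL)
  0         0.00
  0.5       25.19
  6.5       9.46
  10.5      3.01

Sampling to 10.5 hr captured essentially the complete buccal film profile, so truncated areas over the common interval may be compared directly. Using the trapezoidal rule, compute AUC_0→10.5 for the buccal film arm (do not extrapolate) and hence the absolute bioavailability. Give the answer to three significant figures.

Trapezoidal AUC_0→10.5 (buccal film):
  [0→0.5]: (0.00+25.19)/2 × 0.5 = 6.2975
  [0.5→6.5]: (25.19+9.46)/2 × 6 = 103.95
  [6.5→10.5]: (9.46+3.01)/2 × 4 = 24.94
  Sum = 135.1875 mcg/mL·hr
F = (AUC_ev/D_ev)/(AUC_iv/D_iv) = (135.1875/5)/(480/5) = 27.0375/96 = 0.2816

F = 0.282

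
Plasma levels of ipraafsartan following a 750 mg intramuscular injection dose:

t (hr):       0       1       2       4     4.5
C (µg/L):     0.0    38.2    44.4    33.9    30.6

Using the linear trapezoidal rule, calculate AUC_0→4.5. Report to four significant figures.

AUC = 154.8 µg/L·hr

Trapezoidal AUC_0→4.5:
  [0→1]: (0.0+38.2)/2 × 1 = 19.1
  [1→2]: (38.2+44.4)/2 × 1 = 41.3
  [2→4]: (44.4+33.9)/2 × 2 = 78.3
  [4→4.5]: (33.9+30.6)/2 × 0.5 = 16.125
  Sum = 154.825 µg/L·hr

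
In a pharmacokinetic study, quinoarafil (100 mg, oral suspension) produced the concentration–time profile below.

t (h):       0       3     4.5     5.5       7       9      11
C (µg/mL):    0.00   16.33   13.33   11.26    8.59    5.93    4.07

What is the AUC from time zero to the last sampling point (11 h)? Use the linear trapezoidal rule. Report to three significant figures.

Trapezoidal AUC_0→11:
  [0→3]: (0.00+16.33)/2 × 3 = 24.495
  [3→4.5]: (16.33+13.33)/2 × 1.5 = 22.245
  [4.5→5.5]: (13.33+11.26)/2 × 1 = 12.295
  [5.5→7]: (11.26+8.59)/2 × 1.5 = 14.8875
  [7→9]: (8.59+5.93)/2 × 2 = 14.52
  [9→11]: (5.93+4.07)/2 × 2 = 10.0
  Sum = 98.4425 µg/mL·h

AUC = 98.4 µg/mL·h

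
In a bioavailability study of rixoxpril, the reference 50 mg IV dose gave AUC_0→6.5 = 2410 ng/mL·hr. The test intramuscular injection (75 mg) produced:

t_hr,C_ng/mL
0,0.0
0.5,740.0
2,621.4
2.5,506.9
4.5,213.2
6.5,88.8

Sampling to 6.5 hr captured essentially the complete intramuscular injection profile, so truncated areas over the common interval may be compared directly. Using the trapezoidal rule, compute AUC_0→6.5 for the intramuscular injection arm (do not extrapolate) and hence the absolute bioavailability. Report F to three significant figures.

F = 0.694

Trapezoidal AUC_0→6.5 (intramuscular injection):
  [0→0.5]: (0.0+740.0)/2 × 0.5 = 185.0
  [0.5→2]: (740.0+621.4)/2 × 1.5 = 1021.05
  [2→2.5]: (621.4+506.9)/2 × 0.5 = 282.075
  [2.5→4.5]: (506.9+213.2)/2 × 2 = 720.1
  [4.5→6.5]: (213.2+88.8)/2 × 2 = 302.0
  Sum = 2510.225 ng/mL·hr
F = (AUC_ev/D_ev)/(AUC_iv/D_iv) = (2510.225/75)/(2410/50) = 33.4697/48.2 = 0.6944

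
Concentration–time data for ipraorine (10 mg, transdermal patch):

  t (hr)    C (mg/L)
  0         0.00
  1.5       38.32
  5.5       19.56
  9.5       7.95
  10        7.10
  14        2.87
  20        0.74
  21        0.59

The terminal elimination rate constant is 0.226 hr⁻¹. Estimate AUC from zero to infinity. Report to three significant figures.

AUC = 237 mg/L·hr

Trapezoidal AUC_0→21:
  [0→1.5]: (0.00+38.32)/2 × 1.5 = 28.74
  [1.5→5.5]: (38.32+19.56)/2 × 4 = 115.76
  [5.5→9.5]: (19.56+7.95)/2 × 4 = 55.02
  [9.5→10]: (7.95+7.10)/2 × 0.5 = 3.7625
  [10→14]: (7.10+2.87)/2 × 4 = 19.94
  [14→20]: (2.87+0.74)/2 × 6 = 10.83
  [20→21]: (0.74+0.59)/2 × 1 = 0.665
  Sum = 234.7175 mg/L·hr
Extrapolated tail: C_last / k_e = 0.59 / 0.226 = 2.611
AUC_0→∞ = 234.7175 + 2.611 = 237.3285 mg/L·hr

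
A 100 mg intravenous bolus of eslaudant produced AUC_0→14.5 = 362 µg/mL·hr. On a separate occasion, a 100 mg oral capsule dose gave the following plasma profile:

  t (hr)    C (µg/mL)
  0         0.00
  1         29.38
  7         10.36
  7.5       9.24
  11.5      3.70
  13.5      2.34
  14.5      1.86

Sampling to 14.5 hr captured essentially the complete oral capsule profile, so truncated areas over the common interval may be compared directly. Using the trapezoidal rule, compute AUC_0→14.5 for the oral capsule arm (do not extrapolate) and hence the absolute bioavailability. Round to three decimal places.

Trapezoidal AUC_0→14.5 (oral capsule):
  [0→1]: (0.00+29.38)/2 × 1 = 14.69
  [1→7]: (29.38+10.36)/2 × 6 = 119.22
  [7→7.5]: (10.36+9.24)/2 × 0.5 = 4.9
  [7.5→11.5]: (9.24+3.70)/2 × 4 = 25.88
  [11.5→13.5]: (3.70+2.34)/2 × 2 = 6.04
  [13.5→14.5]: (2.34+1.86)/2 × 1 = 2.1
  Sum = 172.83 µg/mL·hr
F = (AUC_ev/D_ev)/(AUC_iv/D_iv) = (172.83/100)/(362/100) = 1.7283/3.62 = 0.4774

F = 0.477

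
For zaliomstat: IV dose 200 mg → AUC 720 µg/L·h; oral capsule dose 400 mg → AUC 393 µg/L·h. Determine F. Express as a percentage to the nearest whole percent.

F = 27%

F = (AUC_ev / D_ev) / (AUC_iv / D_iv)
  = (393/400) / (720/200)
  = 0.9825 / 3.6 = 0.2729
  = 27.29%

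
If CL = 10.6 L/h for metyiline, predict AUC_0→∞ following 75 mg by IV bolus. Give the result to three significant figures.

AUC = 7.08 mg/L·h

AUC_0→∞ = Dose_iv / CL
        = 75 / 10.6 = 7.07547 mg/L·h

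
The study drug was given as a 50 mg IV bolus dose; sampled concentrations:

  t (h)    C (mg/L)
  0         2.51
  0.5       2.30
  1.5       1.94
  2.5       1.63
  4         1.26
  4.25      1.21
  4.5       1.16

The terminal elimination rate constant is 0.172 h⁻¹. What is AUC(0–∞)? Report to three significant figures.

Trapezoidal AUC_0→4.5:
  [0→0.5]: (2.51+2.30)/2 × 0.5 = 1.2025
  [0.5→1.5]: (2.30+1.94)/2 × 1 = 2.12
  [1.5→2.5]: (1.94+1.63)/2 × 1 = 1.785
  [2.5→4]: (1.63+1.26)/2 × 1.5 = 2.1675
  [4→4.25]: (1.26+1.21)/2 × 0.25 = 0.30875
  [4.25→4.5]: (1.21+1.16)/2 × 0.25 = 0.29625
  Sum = 7.88 mg/L·h
Extrapolated tail: C_last / k_e = 1.16 / 0.172 = 6.744
AUC_0→∞ = 7.88 + 6.744 = 14.624 mg/L·h

AUC = 14.6 mg/L·h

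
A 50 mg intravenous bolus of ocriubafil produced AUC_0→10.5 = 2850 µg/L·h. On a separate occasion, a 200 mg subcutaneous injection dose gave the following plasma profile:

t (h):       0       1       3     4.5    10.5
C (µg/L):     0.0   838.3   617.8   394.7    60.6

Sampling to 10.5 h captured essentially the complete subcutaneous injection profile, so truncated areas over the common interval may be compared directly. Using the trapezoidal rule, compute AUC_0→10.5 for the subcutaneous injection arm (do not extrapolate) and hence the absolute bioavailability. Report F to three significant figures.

Trapezoidal AUC_0→10.5 (subcutaneous injection):
  [0→1]: (0.0+838.3)/2 × 1 = 419.15
  [1→3]: (838.3+617.8)/2 × 2 = 1456.1
  [3→4.5]: (617.8+394.7)/2 × 1.5 = 759.375
  [4.5→10.5]: (394.7+60.6)/2 × 6 = 1365.9
  Sum = 4000.525 µg/L·h
F = (AUC_ev/D_ev)/(AUC_iv/D_iv) = (4000.525/200)/(2850/50) = 20.002625/57 = 0.3509

F = 0.351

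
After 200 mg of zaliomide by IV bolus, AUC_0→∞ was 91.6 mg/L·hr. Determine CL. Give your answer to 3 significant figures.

CL = 2.18 L/hr

CL = Dose_iv / AUC_0→∞
   = 200 / 91.6 = 2.18341 L/hr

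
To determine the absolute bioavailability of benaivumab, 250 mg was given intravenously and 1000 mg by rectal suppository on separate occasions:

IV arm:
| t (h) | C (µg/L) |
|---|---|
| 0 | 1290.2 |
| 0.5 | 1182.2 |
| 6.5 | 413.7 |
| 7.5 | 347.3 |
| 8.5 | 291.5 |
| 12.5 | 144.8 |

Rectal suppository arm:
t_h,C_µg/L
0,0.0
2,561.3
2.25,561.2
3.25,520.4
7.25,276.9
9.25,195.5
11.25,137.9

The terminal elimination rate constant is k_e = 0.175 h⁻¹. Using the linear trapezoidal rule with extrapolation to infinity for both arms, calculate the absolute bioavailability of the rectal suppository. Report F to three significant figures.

Trapezoidal AUC_0→12.5 (IV):
  [0→0.5]: (1290.2+1182.2)/2 × 0.5 = 618.1
  [0.5→6.5]: (1182.2+413.7)/2 × 6 = 4787.7
  [6.5→7.5]: (413.7+347.3)/2 × 1 = 380.5
  [7.5→8.5]: (347.3+291.5)/2 × 1 = 319.4
  [8.5→12.5]: (291.5+144.8)/2 × 4 = 872.6
  Sum = 6978.3 µg/L·h
IV tail: 144.8/0.175 = 827.429; AUC_iv,0→∞ = 6978.3 + 827.429 = 7805.729 µg/L·h
Trapezoidal AUC_0→11.25 (rectal suppository):
  [0→2]: (0.0+561.3)/2 × 2 = 561.3
  [2→2.25]: (561.3+561.2)/2 × 0.25 = 140.3125
  [2.25→3.25]: (561.2+520.4)/2 × 1 = 540.8
  [3.25→7.25]: (520.4+276.9)/2 × 4 = 1594.6
  [7.25→9.25]: (276.9+195.5)/2 × 2 = 472.4
  [9.25→11.25]: (195.5+137.9)/2 × 2 = 333.4
  Sum = 3642.8125 µg/L·h
rectal suppository tail: 137.9/0.175 = 788.000; AUC_ev,0→∞ = 3642.8125 + 788.000 = 4430.8125 µg/L·h
F = (AUC_ev/D_ev)/(AUC_iv/D_iv) = (4430.8125/1000)/(7805.729/250) = 4.4308125/31.222916 = 0.1419

F = 0.142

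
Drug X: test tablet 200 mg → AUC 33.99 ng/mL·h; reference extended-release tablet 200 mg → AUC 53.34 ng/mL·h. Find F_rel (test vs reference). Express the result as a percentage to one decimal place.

F_rel = (AUC_test/D_test) / (AUC_ref/D_ref)
      = (33.99/200) / (53.34/200)
      = 0.16995 / 0.2667 = 0.6372 = 63.72%

F_rel = 63.7%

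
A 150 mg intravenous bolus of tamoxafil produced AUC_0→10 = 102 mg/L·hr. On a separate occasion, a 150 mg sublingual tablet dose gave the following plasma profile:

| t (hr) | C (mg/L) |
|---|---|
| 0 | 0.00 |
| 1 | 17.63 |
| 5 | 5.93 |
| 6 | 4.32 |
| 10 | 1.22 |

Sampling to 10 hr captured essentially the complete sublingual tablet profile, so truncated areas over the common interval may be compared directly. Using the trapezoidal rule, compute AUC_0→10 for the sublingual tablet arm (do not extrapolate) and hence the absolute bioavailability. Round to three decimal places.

F = 0.707

Trapezoidal AUC_0→10 (sublingual tablet):
  [0→1]: (0.00+17.63)/2 × 1 = 8.815
  [1→5]: (17.63+5.93)/2 × 4 = 47.12
  [5→6]: (5.93+4.32)/2 × 1 = 5.125
  [6→10]: (4.32+1.22)/2 × 4 = 11.08
  Sum = 72.14 mg/L·hr
F = (AUC_ev/D_ev)/(AUC_iv/D_iv) = (72.14/150)/(102/150) = 0.480933/0.68 = 0.7073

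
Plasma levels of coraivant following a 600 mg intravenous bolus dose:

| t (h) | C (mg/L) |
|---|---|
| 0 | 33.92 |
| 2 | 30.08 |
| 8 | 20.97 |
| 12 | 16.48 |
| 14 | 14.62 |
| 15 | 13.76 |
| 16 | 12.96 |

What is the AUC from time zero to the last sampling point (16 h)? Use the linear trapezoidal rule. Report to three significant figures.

AUC = 351 mg/L·h

Trapezoidal AUC_0→16:
  [0→2]: (33.92+30.08)/2 × 2 = 64.0
  [2→8]: (30.08+20.97)/2 × 6 = 153.15
  [8→12]: (20.97+16.48)/2 × 4 = 74.9
  [12→14]: (16.48+14.62)/2 × 2 = 31.1
  [14→15]: (14.62+13.76)/2 × 1 = 14.19
  [15→16]: (13.76+12.96)/2 × 1 = 13.36
  Sum = 350.7 mg/L·h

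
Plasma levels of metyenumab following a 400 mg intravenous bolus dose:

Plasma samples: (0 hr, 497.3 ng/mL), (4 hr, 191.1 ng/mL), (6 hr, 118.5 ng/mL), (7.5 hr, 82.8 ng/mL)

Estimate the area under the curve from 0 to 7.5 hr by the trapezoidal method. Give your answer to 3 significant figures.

AUC = 1840 ng/mL·hr

Trapezoidal AUC_0→7.5:
  [0→4]: (497.3+191.1)/2 × 4 = 1376.8
  [4→6]: (191.1+118.5)/2 × 2 = 309.6
  [6→7.5]: (118.5+82.8)/2 × 1.5 = 150.975
  Sum = 1837.375 ng/mL·hr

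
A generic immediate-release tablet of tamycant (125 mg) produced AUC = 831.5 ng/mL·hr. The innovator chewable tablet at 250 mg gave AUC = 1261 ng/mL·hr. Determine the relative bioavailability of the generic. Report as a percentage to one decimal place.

F_rel = (AUC_test/D_test) / (AUC_ref/D_ref)
      = (831.5/125) / (1261/250)
      = 6.652 / 5.044 = 1.3188 = 131.88%

F_rel = 131.9%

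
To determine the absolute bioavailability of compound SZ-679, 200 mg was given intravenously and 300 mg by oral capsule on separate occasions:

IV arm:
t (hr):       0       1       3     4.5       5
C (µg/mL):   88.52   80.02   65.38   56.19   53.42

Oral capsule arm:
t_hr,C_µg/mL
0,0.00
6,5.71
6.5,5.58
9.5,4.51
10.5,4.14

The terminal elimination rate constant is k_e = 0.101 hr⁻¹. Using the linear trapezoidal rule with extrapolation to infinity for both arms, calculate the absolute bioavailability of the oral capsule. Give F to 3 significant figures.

Trapezoidal AUC_0→5 (IV):
  [0→1]: (88.52+80.02)/2 × 1 = 84.27
  [1→3]: (80.02+65.38)/2 × 2 = 145.4
  [3→4.5]: (65.38+56.19)/2 × 1.5 = 91.1775
  [4.5→5]: (56.19+53.42)/2 × 0.5 = 27.4025
  Sum = 348.25 µg/mL·hr
IV tail: 53.42/0.101 = 528.911; AUC_iv,0→∞ = 348.25 + 528.911 = 877.161 µg/mL·hr
Trapezoidal AUC_0→10.5 (oral capsule):
  [0→6]: (0.00+5.71)/2 × 6 = 17.13
  [6→6.5]: (5.71+5.58)/2 × 0.5 = 2.8225
  [6.5→9.5]: (5.58+4.51)/2 × 3 = 15.135
  [9.5→10.5]: (4.51+4.14)/2 × 1 = 4.325
  Sum = 39.4125 µg/mL·hr
oral capsule tail: 4.14/0.101 = 40.990; AUC_ev,0→∞ = 39.4125 + 40.990 = 80.4025 µg/mL·hr
F = (AUC_ev/D_ev)/(AUC_iv/D_iv) = (80.4025/300)/(877.161/200) = 0.268008/4.385805 = 0.0611

F = 0.0611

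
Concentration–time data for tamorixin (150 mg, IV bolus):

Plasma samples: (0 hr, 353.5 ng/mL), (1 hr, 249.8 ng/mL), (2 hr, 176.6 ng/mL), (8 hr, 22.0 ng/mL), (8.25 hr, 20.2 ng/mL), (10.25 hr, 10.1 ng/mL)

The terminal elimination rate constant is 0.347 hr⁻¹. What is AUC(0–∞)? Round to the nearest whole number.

AUC = 1175 ng/mL·hr

Trapezoidal AUC_0→10.25:
  [0→1]: (353.5+249.8)/2 × 1 = 301.65
  [1→2]: (249.8+176.6)/2 × 1 = 213.2
  [2→8]: (176.6+22.0)/2 × 6 = 595.8
  [8→8.25]: (22.0+20.2)/2 × 0.25 = 5.275
  [8.25→10.25]: (20.2+10.1)/2 × 2 = 30.3
  Sum = 1146.225 ng/mL·hr
Extrapolated tail: C_last / k_e = 10.1 / 0.347 = 29.107
AUC_0→∞ = 1146.225 + 29.107 = 1175.332 ng/mL·hr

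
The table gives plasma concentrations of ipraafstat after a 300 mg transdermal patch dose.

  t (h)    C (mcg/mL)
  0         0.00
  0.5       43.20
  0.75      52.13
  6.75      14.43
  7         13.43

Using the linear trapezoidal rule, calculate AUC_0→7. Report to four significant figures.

AUC = 225.9 mcg/mL·h

Trapezoidal AUC_0→7:
  [0→0.5]: (0.00+43.20)/2 × 0.5 = 10.8
  [0.5→0.75]: (43.20+52.13)/2 × 0.25 = 11.91625
  [0.75→6.75]: (52.13+14.43)/2 × 6 = 199.68
  [6.75→7]: (14.43+13.43)/2 × 0.25 = 3.4825
  Sum = 225.87875 mcg/mL·h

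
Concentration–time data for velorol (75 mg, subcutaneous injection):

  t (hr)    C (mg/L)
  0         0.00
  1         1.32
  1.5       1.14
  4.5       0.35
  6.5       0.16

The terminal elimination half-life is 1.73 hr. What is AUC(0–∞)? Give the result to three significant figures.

Trapezoidal AUC_0→6.5:
  [0→1]: (0.00+1.32)/2 × 1 = 0.66
  [1→1.5]: (1.32+1.14)/2 × 0.5 = 0.615
  [1.5→4.5]: (1.14+0.35)/2 × 3 = 2.235
  [4.5→6.5]: (0.35+0.16)/2 × 2 = 0.51
  Sum = 4.02 mg/L·hr
k_e = ln2 / t½ = 0.693147 / 1.73 = 0.4007 hr^-1
Extrapolated tail: C_last / k_e = 0.16 / 0.4007 = 0.399
AUC_0→∞ = 4.02 + 0.399 = 4.419 mg/L·hr

AUC = 4.42 mg/L·hr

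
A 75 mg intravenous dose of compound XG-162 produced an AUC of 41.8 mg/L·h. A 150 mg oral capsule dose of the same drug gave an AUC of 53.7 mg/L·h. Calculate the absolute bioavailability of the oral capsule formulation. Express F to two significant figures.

F = (AUC_ev / D_ev) / (AUC_iv / D_iv)
  = (53.7/150) / (41.8/75)
  = 0.358 / 0.557333 = 0.6423

F = 0.64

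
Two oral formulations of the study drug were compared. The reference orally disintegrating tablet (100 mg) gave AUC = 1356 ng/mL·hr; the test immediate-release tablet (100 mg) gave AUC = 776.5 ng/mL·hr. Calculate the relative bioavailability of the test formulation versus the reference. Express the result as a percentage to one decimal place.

F_rel = 57.3%

F_rel = (AUC_test/D_test) / (AUC_ref/D_ref)
      = (776.5/100) / (1356/100)
      = 7.765 / 13.56 = 0.5726 = 57.26%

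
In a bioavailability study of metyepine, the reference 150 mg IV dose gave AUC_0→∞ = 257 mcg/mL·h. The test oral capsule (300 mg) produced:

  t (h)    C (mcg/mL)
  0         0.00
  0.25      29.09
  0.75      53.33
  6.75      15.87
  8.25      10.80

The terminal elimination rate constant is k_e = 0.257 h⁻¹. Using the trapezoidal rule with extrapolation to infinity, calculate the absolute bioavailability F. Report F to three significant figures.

Trapezoidal AUC_0→8.25 (oral capsule):
  [0→0.25]: (0.00+29.09)/2 × 0.25 = 3.63625
  [0.25→0.75]: (29.09+53.33)/2 × 0.5 = 20.605
  [0.75→6.75]: (53.33+15.87)/2 × 6 = 207.6
  [6.75→8.25]: (15.87+10.80)/2 × 1.5 = 20.0025
  Sum = 251.84375 mcg/mL·h
Tail: C_last/k_e = 10.80/0.257 = 42.023
AUC_0→∞ (oral capsule) = 251.84375 + 42.023 = 293.86675 mcg/mL·h
F = (AUC_ev/D_ev)/(AUC_iv/D_iv) = (293.86675/300)/(257/150) = 0.979556/1.71333 = 0.5717

F = 0.572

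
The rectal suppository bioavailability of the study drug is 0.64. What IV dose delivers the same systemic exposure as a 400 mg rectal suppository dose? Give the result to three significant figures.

Systemic exposure from an extravascular dose = F × D_ev, so the equivalent IV dose is F × D_ev.
D_iv = F × D_ev = 0.64 × 400 = 256 mg

D_iv = 256 mg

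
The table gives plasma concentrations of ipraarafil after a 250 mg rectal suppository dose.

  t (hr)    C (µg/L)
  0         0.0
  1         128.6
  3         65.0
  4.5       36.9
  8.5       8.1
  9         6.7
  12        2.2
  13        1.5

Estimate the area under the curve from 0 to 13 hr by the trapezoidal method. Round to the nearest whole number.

AUC = 443 µg/L·hr

Trapezoidal AUC_0→13:
  [0→1]: (0.0+128.6)/2 × 1 = 64.3
  [1→3]: (128.6+65.0)/2 × 2 = 193.6
  [3→4.5]: (65.0+36.9)/2 × 1.5 = 76.425
  [4.5→8.5]: (36.9+8.1)/2 × 4 = 90.0
  [8.5→9]: (8.1+6.7)/2 × 0.5 = 3.7
  [9→12]: (6.7+2.2)/2 × 3 = 13.35
  [12→13]: (2.2+1.5)/2 × 1 = 1.85
  Sum = 443.225 µg/L·hr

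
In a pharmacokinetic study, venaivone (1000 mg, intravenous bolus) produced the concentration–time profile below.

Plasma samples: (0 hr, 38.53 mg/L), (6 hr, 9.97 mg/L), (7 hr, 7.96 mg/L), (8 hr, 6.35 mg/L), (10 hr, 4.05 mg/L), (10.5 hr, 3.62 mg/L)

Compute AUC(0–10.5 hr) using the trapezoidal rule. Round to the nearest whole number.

Trapezoidal AUC_0→10.5:
  [0→6]: (38.53+9.97)/2 × 6 = 145.5
  [6→7]: (9.97+7.96)/2 × 1 = 8.965
  [7→8]: (7.96+6.35)/2 × 1 = 7.155
  [8→10]: (6.35+4.05)/2 × 2 = 10.4
  [10→10.5]: (4.05+3.62)/2 × 0.5 = 1.9175
  Sum = 173.9375 mg/L·hr

AUC = 174 mg/L·hr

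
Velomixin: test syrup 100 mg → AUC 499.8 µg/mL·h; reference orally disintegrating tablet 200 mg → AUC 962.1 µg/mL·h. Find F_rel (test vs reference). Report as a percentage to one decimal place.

F_rel = 103.9%

F_rel = (AUC_test/D_test) / (AUC_ref/D_ref)
      = (499.8/100) / (962.1/200)
      = 4.998 / 4.8105 = 1.0390 = 103.90%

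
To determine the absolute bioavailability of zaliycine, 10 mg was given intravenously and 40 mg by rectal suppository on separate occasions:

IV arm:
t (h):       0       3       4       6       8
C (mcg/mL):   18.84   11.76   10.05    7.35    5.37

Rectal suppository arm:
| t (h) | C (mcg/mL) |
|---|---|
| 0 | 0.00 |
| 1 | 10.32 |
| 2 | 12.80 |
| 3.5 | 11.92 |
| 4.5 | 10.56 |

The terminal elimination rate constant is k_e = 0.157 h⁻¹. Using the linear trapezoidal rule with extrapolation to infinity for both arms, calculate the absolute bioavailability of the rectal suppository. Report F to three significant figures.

F = 0.235

Trapezoidal AUC_0→8 (IV):
  [0→3]: (18.84+11.76)/2 × 3 = 45.9
  [3→4]: (11.76+10.05)/2 × 1 = 10.905
  [4→6]: (10.05+7.35)/2 × 2 = 17.4
  [6→8]: (7.35+5.37)/2 × 2 = 12.72
  Sum = 86.925 mcg/mL·h
IV tail: 5.37/0.157 = 34.204; AUC_iv,0→∞ = 86.925 + 34.204 = 121.129 mcg/mL·h
Trapezoidal AUC_0→4.5 (rectal suppository):
  [0→1]: (0.00+10.32)/2 × 1 = 5.16
  [1→2]: (10.32+12.80)/2 × 1 = 11.56
  [2→3.5]: (12.80+11.92)/2 × 1.5 = 18.54
  [3.5→4.5]: (11.92+10.56)/2 × 1 = 11.24
  Sum = 46.5 mcg/mL·h
rectal suppository tail: 10.56/0.157 = 67.261; AUC_ev,0→∞ = 46.5 + 67.261 = 113.761 mcg/mL·h
F = (AUC_ev/D_ev)/(AUC_iv/D_iv) = (113.761/40)/(121.129/10) = 2.844025/12.1129 = 0.2348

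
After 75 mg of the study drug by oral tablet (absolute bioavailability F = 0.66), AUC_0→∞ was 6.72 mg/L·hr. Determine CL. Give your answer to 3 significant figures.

CL = 7.37 L/hr

CL = F × Dose / AUC_0→∞
   = 0.66 × 75 / 6.72 = 7.36607 L/hr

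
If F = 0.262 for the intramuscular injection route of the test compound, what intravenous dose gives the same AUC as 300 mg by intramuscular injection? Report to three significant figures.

Systemic exposure from an extravascular dose = F × D_ev, so the equivalent IV dose is F × D_ev.
D_iv = F × D_ev = 0.262 × 300 = 78.6 mg

D_iv = 78.6 mg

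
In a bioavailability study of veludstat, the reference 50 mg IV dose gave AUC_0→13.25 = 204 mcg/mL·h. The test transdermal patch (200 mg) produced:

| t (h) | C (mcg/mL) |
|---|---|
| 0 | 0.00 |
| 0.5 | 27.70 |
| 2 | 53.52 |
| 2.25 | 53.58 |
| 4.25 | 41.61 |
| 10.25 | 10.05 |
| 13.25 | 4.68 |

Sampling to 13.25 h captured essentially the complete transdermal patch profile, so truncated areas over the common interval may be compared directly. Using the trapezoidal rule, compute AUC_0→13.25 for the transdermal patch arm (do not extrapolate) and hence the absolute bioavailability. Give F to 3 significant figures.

F = 0.433

Trapezoidal AUC_0→13.25 (transdermal patch):
  [0→0.5]: (0.00+27.70)/2 × 0.5 = 6.925
  [0.5→2]: (27.70+53.52)/2 × 1.5 = 60.915
  [2→2.25]: (53.52+53.58)/2 × 0.25 = 13.3875
  [2.25→4.25]: (53.58+41.61)/2 × 2 = 95.19
  [4.25→10.25]: (41.61+10.05)/2 × 6 = 154.98
  [10.25→13.25]: (10.05+4.68)/2 × 3 = 22.095
  Sum = 353.4925 mcg/mL·h
F = (AUC_ev/D_ev)/(AUC_iv/D_iv) = (353.4925/200)/(204/50) = 1.7674625/4.08 = 0.4332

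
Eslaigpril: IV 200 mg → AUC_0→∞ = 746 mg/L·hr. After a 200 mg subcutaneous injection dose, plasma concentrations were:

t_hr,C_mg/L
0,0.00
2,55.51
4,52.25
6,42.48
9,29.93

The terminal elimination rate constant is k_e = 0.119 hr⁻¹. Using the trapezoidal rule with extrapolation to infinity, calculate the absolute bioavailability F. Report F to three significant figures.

Trapezoidal AUC_0→9 (subcutaneous injection):
  [0→2]: (0.00+55.51)/2 × 2 = 55.51
  [2→4]: (55.51+52.25)/2 × 2 = 107.76
  [4→6]: (52.25+42.48)/2 × 2 = 94.73
  [6→9]: (42.48+29.93)/2 × 3 = 108.615
  Sum = 366.615 mg/L·hr
Tail: C_last/k_e = 29.93/0.119 = 251.513
AUC_0→∞ (subcutaneous injection) = 366.615 + 251.513 = 618.128 mg/L·hr
F = (AUC_ev/D_ev)/(AUC_iv/D_iv) = (618.128/200)/(746/200) = 3.09064/3.73 = 0.8286

F = 0.829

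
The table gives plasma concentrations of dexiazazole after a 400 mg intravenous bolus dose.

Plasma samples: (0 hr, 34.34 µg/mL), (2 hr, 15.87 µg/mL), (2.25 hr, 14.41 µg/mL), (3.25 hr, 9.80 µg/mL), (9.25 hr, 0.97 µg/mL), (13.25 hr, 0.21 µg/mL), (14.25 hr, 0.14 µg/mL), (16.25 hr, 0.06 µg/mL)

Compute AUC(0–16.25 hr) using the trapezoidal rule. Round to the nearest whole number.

AUC = 101 µg/mL·hr

Trapezoidal AUC_0→16.25:
  [0→2]: (34.34+15.87)/2 × 2 = 50.21
  [2→2.25]: (15.87+14.41)/2 × 0.25 = 3.785
  [2.25→3.25]: (14.41+9.80)/2 × 1 = 12.105
  [3.25→9.25]: (9.80+0.97)/2 × 6 = 32.31
  [9.25→13.25]: (0.97+0.21)/2 × 4 = 2.36
  [13.25→14.25]: (0.21+0.14)/2 × 1 = 0.175
  [14.25→16.25]: (0.14+0.06)/2 × 2 = 0.2
  Sum = 101.145 µg/mL·hr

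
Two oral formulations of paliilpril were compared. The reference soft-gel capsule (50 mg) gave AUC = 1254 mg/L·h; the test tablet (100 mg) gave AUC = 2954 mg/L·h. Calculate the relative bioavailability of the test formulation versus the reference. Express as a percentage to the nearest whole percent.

F_rel = (AUC_test/D_test) / (AUC_ref/D_ref)
      = (2954/100) / (1254/50)
      = 29.54 / 25.08 = 1.1778 = 117.78%

F_rel = 118%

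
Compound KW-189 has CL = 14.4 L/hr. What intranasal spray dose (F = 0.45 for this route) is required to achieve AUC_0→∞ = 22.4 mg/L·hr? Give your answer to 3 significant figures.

Dose = CL × AUC_0→∞ / F
     = 14.4 × 22.4 / 0.45 = 716.8 mg

Dose = 717 mg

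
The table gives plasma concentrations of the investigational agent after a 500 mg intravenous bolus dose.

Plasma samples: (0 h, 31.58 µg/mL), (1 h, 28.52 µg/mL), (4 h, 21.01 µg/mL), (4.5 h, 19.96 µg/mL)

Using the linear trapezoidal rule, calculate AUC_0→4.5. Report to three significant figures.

AUC = 115 µg/mL·h

Trapezoidal AUC_0→4.5:
  [0→1]: (31.58+28.52)/2 × 1 = 30.05
  [1→4]: (28.52+21.01)/2 × 3 = 74.295
  [4→4.5]: (21.01+19.96)/2 × 0.5 = 10.2425
  Sum = 114.5875 µg/mL·h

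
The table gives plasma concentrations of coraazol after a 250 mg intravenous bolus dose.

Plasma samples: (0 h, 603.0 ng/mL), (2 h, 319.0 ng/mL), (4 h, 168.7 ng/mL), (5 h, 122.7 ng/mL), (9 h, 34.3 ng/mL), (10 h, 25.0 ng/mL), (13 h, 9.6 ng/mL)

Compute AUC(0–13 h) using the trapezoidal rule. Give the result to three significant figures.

Trapezoidal AUC_0→13:
  [0→2]: (603.0+319.0)/2 × 2 = 922.0
  [2→4]: (319.0+168.7)/2 × 2 = 487.7
  [4→5]: (168.7+122.7)/2 × 1 = 145.7
  [5→9]: (122.7+34.3)/2 × 4 = 314.0
  [9→10]: (34.3+25.0)/2 × 1 = 29.65
  [10→13]: (25.0+9.6)/2 × 3 = 51.9
  Sum = 1950.95 ng/mL·h

AUC = 1950 ng/mL·h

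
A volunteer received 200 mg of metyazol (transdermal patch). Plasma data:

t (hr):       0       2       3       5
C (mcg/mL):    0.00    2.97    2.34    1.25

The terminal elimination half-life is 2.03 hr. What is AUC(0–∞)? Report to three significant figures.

AUC = 12.9 mcg/mL·hr

Trapezoidal AUC_0→5:
  [0→2]: (0.00+2.97)/2 × 2 = 2.97
  [2→3]: (2.97+2.34)/2 × 1 = 2.655
  [3→5]: (2.34+1.25)/2 × 2 = 3.59
  Sum = 9.215 mcg/mL·hr
k_e = ln2 / t½ = 0.693147 / 2.03 = 0.3415 hr^-1
Extrapolated tail: C_last / k_e = 1.25 / 0.3415 = 3.660
AUC_0→∞ = 9.215 + 3.660 = 12.875 mcg/mL·hr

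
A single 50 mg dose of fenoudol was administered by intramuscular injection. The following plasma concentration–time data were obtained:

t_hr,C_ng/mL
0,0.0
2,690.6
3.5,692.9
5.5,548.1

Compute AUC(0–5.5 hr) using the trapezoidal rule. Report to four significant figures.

AUC = 2969 ng/mL·hr

Trapezoidal AUC_0→5.5:
  [0→2]: (0.0+690.6)/2 × 2 = 690.6
  [2→3.5]: (690.6+692.9)/2 × 1.5 = 1037.625
  [3.5→5.5]: (692.9+548.1)/2 × 2 = 1241.0
  Sum = 2969.225 ng/mL·hr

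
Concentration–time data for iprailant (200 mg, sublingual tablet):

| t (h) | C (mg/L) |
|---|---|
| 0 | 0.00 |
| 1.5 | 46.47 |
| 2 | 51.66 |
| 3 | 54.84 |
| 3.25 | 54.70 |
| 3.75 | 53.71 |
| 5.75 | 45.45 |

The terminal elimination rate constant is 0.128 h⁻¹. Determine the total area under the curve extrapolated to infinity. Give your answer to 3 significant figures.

AUC = 608 mg/L·h

Trapezoidal AUC_0→5.75:
  [0→1.5]: (0.00+46.47)/2 × 1.5 = 34.8525
  [1.5→2]: (46.47+51.66)/2 × 0.5 = 24.5325
  [2→3]: (51.66+54.84)/2 × 1 = 53.25
  [3→3.25]: (54.84+54.70)/2 × 0.25 = 13.6925
  [3.25→3.75]: (54.70+53.71)/2 × 0.5 = 27.1025
  [3.75→5.75]: (53.71+45.45)/2 × 2 = 99.16
  Sum = 252.59 mg/L·h
Extrapolated tail: C_last / k_e = 45.45 / 0.128 = 355.078
AUC_0→∞ = 252.59 + 355.078 = 607.668 mg/L·h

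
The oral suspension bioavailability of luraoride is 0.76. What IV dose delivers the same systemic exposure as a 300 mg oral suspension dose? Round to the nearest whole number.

Systemic exposure from an extravascular dose = F × D_ev, so the equivalent IV dose is F × D_ev.
D_iv = F × D_ev = 0.76 × 300 = 228 mg

D_iv = 228 mg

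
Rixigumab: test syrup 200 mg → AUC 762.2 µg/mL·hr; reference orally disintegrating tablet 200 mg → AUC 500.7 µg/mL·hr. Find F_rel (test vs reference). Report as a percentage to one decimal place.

F_rel = 152.2%

F_rel = (AUC_test/D_test) / (AUC_ref/D_ref)
      = (762.2/200) / (500.7/200)
      = 3.811 / 2.5035 = 1.5223 = 152.23%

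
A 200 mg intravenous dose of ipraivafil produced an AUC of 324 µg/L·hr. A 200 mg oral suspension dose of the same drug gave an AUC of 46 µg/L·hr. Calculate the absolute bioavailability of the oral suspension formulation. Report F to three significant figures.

F = (AUC_ev / D_ev) / (AUC_iv / D_iv)
  = (46/200) / (324/200)
  = 0.23 / 1.62 = 0.1420

F = 0.142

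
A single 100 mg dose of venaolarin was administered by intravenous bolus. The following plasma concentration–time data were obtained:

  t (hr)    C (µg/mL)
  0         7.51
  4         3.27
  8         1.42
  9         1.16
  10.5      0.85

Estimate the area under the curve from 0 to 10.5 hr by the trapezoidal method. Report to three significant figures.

AUC = 33.7 µg/mL·hr

Trapezoidal AUC_0→10.5:
  [0→4]: (7.51+3.27)/2 × 4 = 21.56
  [4→8]: (3.27+1.42)/2 × 4 = 9.38
  [8→9]: (1.42+1.16)/2 × 1 = 1.29
  [9→10.5]: (1.16+0.85)/2 × 1.5 = 1.5075
  Sum = 33.7375 µg/mL·hr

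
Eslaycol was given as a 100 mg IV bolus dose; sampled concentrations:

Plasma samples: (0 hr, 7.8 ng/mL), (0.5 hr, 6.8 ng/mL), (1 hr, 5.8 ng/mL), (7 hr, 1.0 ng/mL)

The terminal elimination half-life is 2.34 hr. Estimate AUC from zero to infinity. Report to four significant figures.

Trapezoidal AUC_0→7:
  [0→0.5]: (7.8+6.8)/2 × 0.5 = 3.65
  [0.5→1]: (6.8+5.8)/2 × 0.5 = 3.15
  [1→7]: (5.8+1.0)/2 × 6 = 20.4
  Sum = 27.2 ng/mL·hr
k_e = ln2 / t½ = 0.693147 / 2.34 = 0.2962 hr^-1
Extrapolated tail: C_last / k_e = 1.0 / 0.2962 = 3.376
AUC_0→∞ = 27.2 + 3.376 = 30.576 ng/mL·hr

AUC = 30.58 ng/mL·hr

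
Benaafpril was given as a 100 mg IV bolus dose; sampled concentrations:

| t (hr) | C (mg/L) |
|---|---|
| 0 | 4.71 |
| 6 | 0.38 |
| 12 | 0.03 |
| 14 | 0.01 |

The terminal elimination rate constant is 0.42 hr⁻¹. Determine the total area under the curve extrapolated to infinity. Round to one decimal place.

Trapezoidal AUC_0→14:
  [0→6]: (4.71+0.38)/2 × 6 = 15.27
  [6→12]: (0.38+0.03)/2 × 6 = 1.23
  [12→14]: (0.03+0.01)/2 × 2 = 0.04
  Sum = 16.54 mg/L·hr
Extrapolated tail: C_last / k_e = 0.01 / 0.42 = 0.024
AUC_0→∞ = 16.54 + 0.024 = 16.564 mg/L·hr

AUC = 16.6 mg/L·hr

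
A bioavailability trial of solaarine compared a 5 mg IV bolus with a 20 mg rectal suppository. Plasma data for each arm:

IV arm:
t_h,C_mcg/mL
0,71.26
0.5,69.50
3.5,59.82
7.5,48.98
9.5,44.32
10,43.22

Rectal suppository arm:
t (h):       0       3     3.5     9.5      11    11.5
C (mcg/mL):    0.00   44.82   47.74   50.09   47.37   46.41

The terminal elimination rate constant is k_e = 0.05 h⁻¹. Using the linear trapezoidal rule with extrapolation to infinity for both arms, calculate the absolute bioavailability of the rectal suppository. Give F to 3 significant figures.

Trapezoidal AUC_0→10 (IV):
  [0→0.5]: (71.26+69.50)/2 × 0.5 = 35.19
  [0.5→3.5]: (69.50+59.82)/2 × 3 = 193.98
  [3.5→7.5]: (59.82+48.98)/2 × 4 = 217.6
  [7.5→9.5]: (48.98+44.32)/2 × 2 = 93.3
  [9.5→10]: (44.32+43.22)/2 × 0.5 = 21.885
  Sum = 561.955 mcg/mL·h
IV tail: 43.22/0.05 = 864.400; AUC_iv,0→∞ = 561.955 + 864.400 = 1426.355 mcg/mL·h
Trapezoidal AUC_0→11.5 (rectal suppository):
  [0→3]: (0.00+44.82)/2 × 3 = 67.23
  [3→3.5]: (44.82+47.74)/2 × 0.5 = 23.14
  [3.5→9.5]: (47.74+50.09)/2 × 6 = 293.49
  [9.5→11]: (50.09+47.37)/2 × 1.5 = 73.095
  [11→11.5]: (47.37+46.41)/2 × 0.5 = 23.445
  Sum = 480.4 mcg/mL·h
rectal suppository tail: 46.41/0.05 = 928.200; AUC_ev,0→∞ = 480.4 + 928.200 = 1408.6 mcg/mL·h
F = (AUC_ev/D_ev)/(AUC_iv/D_iv) = (1408.6/20)/(1426.355/5) = 70.43/285.271 = 0.2469

F = 0.247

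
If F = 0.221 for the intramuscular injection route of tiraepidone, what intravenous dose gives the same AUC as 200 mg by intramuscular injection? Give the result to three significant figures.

Systemic exposure from an extravascular dose = F × D_ev, so the equivalent IV dose is F × D_ev.
D_iv = F × D_ev = 0.221 × 200 = 44.2 mg

D_iv = 44.2 mg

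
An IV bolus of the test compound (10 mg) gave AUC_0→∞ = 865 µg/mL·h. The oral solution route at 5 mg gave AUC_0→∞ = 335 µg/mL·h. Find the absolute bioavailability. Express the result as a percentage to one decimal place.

F = 77.5%

F = (AUC_ev / D_ev) / (AUC_iv / D_iv)
  = (335/5) / (865/10)
  = 67 / 86.5 = 0.7746
  = 77.46%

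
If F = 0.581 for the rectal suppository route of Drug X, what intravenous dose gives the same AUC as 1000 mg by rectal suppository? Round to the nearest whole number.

D_iv = 581 mg

Systemic exposure from an extravascular dose = F × D_ev, so the equivalent IV dose is F × D_ev.
D_iv = F × D_ev = 0.581 × 1000 = 581 mg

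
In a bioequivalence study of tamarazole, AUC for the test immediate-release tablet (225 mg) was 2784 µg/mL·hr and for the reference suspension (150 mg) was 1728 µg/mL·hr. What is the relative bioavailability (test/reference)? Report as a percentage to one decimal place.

F_rel = (AUC_test/D_test) / (AUC_ref/D_ref)
      = (2784/225) / (1728/150)
      = 12.3733 / 11.52 = 1.0741 = 107.41%

F_rel = 107.4%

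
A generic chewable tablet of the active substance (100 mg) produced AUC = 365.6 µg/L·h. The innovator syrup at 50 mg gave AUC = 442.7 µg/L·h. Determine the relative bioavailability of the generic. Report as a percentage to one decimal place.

F_rel = 41.3%

F_rel = (AUC_test/D_test) / (AUC_ref/D_ref)
      = (365.6/100) / (442.7/50)
      = 3.656 / 8.854 = 0.4129 = 41.29%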